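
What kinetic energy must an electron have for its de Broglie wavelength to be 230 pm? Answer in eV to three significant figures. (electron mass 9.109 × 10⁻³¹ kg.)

KE = 28.4 eV

p = h/λ = 6.626 × 10⁻³⁴ / 2.300 × 10⁻¹⁰ = 2.881 × 10⁻²⁴ kg·m/s.
KE = p²/(2m) = (2.881 × 10⁻²⁴)² / (2 × 9.109 × 10⁻³¹) = 4.556 × 10⁻¹⁸ J = 28.4 eV.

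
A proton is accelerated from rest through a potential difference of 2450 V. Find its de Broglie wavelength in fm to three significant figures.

KE = eV = 1.602 × 10⁻¹⁹ × 2450 = 3.925 × 10⁻¹⁶ J.
p = √(2mKE) = √(2 × 1.673 × 10⁻²⁷ × 3.925 × 10⁻¹⁶) = 1.146 × 10⁻²¹ kg·m/s.
λ = h/p = 6.626 × 10⁻³⁴ / 1.146 × 10⁻²¹ = 5.78 × 10⁻¹³ m = 578 fm.

λ = 578 fm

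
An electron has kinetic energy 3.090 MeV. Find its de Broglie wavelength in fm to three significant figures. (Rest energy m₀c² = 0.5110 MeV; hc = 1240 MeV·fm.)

Total energy E = KE + m₀c² = 3.090 + 0.5110 = 3.6010 MeV.
(pc)² = E² − (m₀c²)² = (3.6010)² − (0.5110)² = 12.71 MeV², so pc = 3.565 MeV.
λ = hc/(pc) = 1240 MeV·fm / 3.565 MeV = 348 fm.

λ = 348 fm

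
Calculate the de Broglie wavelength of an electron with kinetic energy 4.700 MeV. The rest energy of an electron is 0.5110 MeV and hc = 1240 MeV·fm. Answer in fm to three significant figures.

Total energy E = KE + m₀c² = 4.700 + 0.5110 = 5.2110 MeV.
(pc)² = E² − (m₀c²)² = (5.2110)² − (0.5110)² = 26.89 MeV², so pc = 5.186 MeV.
λ = hc/(pc) = 1240 MeV·fm / 5.186 MeV = 239 fm.

λ = 239 fm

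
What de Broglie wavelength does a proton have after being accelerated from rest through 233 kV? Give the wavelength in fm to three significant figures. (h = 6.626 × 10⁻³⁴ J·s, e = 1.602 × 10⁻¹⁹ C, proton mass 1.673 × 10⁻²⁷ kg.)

λ = 59.3 fm

KE = eV = 1.602 × 10⁻¹⁹ × 2.330 × 10⁵ = 3.733 × 10⁻¹⁴ J.
p = √(2mKE) = √(2 × 1.673 × 10⁻²⁷ × 3.733 × 10⁻¹⁴) = 1.118 × 10⁻²⁰ kg·m/s.
λ = h/p = 6.626 × 10⁻³⁴ / 1.118 × 10⁻²⁰ = 5.93 × 10⁻¹⁴ m = 59.3 fm.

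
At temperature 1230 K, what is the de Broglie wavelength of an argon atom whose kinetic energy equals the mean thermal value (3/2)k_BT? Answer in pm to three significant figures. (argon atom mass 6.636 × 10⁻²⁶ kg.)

λ = 11.4 pm

KE = (3/2)k_BT = 1.5 × 1.381 × 10⁻²³ × 1230 = 2.548 × 10⁻²⁰ J.
p = √(2mKE) = √(2 × 6.636 × 10⁻²⁶ × 2.548 × 10⁻²⁰) = 5.815 × 10⁻²³ kg·m/s.
λ = h/p = 1.14 × 10⁻¹¹ m = 11.4 pm.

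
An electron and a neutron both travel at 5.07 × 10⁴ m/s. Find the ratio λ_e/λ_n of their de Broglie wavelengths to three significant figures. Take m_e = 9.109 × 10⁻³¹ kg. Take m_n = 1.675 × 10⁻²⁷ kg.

λ_e/λ_n = 1840

At fixed v, p = mv so λ = h/(mv) ∝ 1/m.
λ_e/λ_n = m_n/m_e = 1.675 × 10⁻²⁷/9.109 × 10⁻³¹ = 1840.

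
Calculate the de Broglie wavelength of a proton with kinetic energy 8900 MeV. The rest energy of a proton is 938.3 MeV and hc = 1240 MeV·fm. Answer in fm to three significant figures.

λ = 0.127 fm

Total energy E = KE + m₀c² = 8900 + 938.3 = 9838.3 MeV.
(pc)² = E² − (m₀c²)² = (9838.3)² − (938.3)² = 9.591 × 10⁷ MeV², so pc = 9793 MeV.
λ = hc/(pc) = 1240 MeV·fm / 9793 MeV = 0.127 fm.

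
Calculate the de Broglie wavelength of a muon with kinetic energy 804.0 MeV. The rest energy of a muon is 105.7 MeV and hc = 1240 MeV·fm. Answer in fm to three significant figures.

λ = 1.37 fm

Total energy E = KE + m₀c² = 804.0 + 105.7 = 909.7 MeV.
(pc)² = E² − (m₀c²)² = (909.7)² − (105.7)² = 8.164 × 10⁵ MeV², so pc = 903.5 MeV.
λ = hc/(pc) = 1240 MeV·fm / 903.5 MeV = 1.37 fm.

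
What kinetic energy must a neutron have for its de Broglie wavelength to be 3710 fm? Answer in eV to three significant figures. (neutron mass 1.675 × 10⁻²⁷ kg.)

p = h/λ = 6.626 × 10⁻³⁴ / 3.710 × 10⁻¹² = 1.786 × 10⁻²² kg·m/s.
KE = p²/(2m) = (1.786 × 10⁻²²)² / (2 × 1.675 × 10⁻²⁷) = 9.522 × 10⁻¹⁸ J = 59.4 eV.

KE = 59.4 eV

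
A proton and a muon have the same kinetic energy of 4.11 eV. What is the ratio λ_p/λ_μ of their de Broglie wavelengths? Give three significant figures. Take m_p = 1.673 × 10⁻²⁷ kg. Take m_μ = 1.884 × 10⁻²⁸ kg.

λ_p/λ_μ = 0.336

At fixed KE, p = √(2mKE) so λ = h/p ∝ 1/√m.
λ_p/λ_μ = √(m_μ/m_p) = √(1.884 × 10⁻²⁸/1.673 × 10⁻²⁷) = √(0.1126) = 0.336.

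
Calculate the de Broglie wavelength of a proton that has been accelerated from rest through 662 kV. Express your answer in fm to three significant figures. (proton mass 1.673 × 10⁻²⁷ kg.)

λ = 35.2 fm

KE = eV = 1.602 × 10⁻¹⁹ × 6.620 × 10⁵ = 1.061 × 10⁻¹³ J.
p = √(2mKE) = √(2 × 1.673 × 10⁻²⁷ × 1.061 × 10⁻¹³) = 1.884 × 10⁻²⁰ kg·m/s.
λ = h/p = 6.626 × 10⁻³⁴ / 1.884 × 10⁻²⁰ = 3.52 × 10⁻¹⁴ m = 35.2 fm.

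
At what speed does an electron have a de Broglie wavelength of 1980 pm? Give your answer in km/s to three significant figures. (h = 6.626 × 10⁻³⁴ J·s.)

v = 367 km/s

p = h/λ = 6.626 × 10⁻³⁴ / 1.980 × 10⁻⁹ = 3.346 × 10⁻²⁵ kg·m/s.
v = p/m = 3.346 × 10⁻²⁵ / 9.109 × 10⁻³¹ = 3.67 × 10⁵ m/s = 367 km/s.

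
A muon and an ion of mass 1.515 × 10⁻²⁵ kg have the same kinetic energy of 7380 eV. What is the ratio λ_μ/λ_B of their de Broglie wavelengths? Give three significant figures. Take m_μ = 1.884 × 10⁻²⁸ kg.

At fixed KE, p = √(2mKE) so λ = h/p ∝ 1/√m.
λ_μ/λ_B = √(m_B/m_μ) = √(1.515 × 10⁻²⁵/1.884 × 10⁻²⁸) = √(804.1) = 28.4.

λ_μ/λ_B = 28.4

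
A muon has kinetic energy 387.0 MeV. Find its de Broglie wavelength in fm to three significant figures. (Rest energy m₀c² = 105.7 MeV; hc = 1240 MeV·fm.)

Total energy E = KE + m₀c² = 387.0 + 105.7 = 492.7 MeV.
(pc)² = E² − (m₀c²)² = (492.7)² − (105.7)² = 2.316 × 10⁵ MeV², so pc = 481.2 MeV.
λ = hc/(pc) = 1240 MeV·fm / 481.2 MeV = 2.58 fm.

λ = 2.58 fm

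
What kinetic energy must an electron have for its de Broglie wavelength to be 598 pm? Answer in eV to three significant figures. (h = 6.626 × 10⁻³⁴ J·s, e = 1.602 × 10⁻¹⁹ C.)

KE = 4.21 eV

p = h/λ = 6.626 × 10⁻³⁴ / 5.980 × 10⁻¹⁰ = 1.108 × 10⁻²⁴ kg·m/s.
KE = p²/(2m) = (1.108 × 10⁻²⁴)² / (2 × 9.109 × 10⁻³¹) = 6.739 × 10⁻¹⁹ J = 4.21 eV.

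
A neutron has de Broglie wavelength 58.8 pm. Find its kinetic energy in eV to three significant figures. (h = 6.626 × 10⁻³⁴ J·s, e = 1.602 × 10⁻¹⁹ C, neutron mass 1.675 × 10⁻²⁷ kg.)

KE = 0.237 eV

p = h/λ = 6.626 × 10⁻³⁴ / 5.880 × 10⁻¹¹ = 1.127 × 10⁻²³ kg·m/s.
KE = p²/(2m) = (1.127 × 10⁻²³)² / (2 × 1.675 × 10⁻²⁷) = 3.791 × 10⁻²⁰ J = 0.237 eV.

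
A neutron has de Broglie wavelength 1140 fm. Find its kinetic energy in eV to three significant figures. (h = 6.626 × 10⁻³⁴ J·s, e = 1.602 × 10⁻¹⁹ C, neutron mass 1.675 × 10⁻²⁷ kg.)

KE = 629 eV

p = h/λ = 6.626 × 10⁻³⁴ / 1.140 × 10⁻¹² = 5.812 × 10⁻²² kg·m/s.
KE = p²/(2m) = (5.812 × 10⁻²²)² / (2 × 1.675 × 10⁻²⁷) = 1.008 × 10⁻¹⁶ J = 629 eV.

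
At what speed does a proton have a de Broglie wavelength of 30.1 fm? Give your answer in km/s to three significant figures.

v = 1.32 × 10⁴ km/s

p = h/λ = 6.626 × 10⁻³⁴ / 3.010 × 10⁻¹⁴ = 2.201 × 10⁻²⁰ kg·m/s.
v = p/m = 2.201 × 10⁻²⁰ / 1.673 × 10⁻²⁷ = 1.32 × 10⁷ m/s = 1.32 × 10⁴ km/s.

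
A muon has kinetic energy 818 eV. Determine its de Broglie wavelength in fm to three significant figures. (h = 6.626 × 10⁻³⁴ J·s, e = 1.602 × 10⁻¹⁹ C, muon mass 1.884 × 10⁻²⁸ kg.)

λ = 2980 fm

KE = 818 eV = 1.310 × 10⁻¹⁶ J.
p = √(2mKE) = √(2 × 1.884 × 10⁻²⁸ × 1.310 × 10⁻¹⁶) = 2.222 × 10⁻²² kg·m/s.
λ = h/p = 6.626 × 10⁻³⁴ / 2.222 × 10⁻²² = 2.98 × 10⁻¹² m = 2980 fm.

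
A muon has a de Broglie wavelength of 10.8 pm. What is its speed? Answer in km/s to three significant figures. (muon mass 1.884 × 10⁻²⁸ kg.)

p = h/λ = 6.626 × 10⁻³⁴ / 1.080 × 10⁻¹¹ = 6.135 × 10⁻²³ kg·m/s.
v = p/m = 6.135 × 10⁻²³ / 1.884 × 10⁻²⁸ = 3.26 × 10⁵ m/s = 326 km/s.

v = 326 km/s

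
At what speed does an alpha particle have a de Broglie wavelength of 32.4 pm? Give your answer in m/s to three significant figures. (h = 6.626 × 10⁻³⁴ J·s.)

v = 3080 m/s

p = h/λ = 6.626 × 10⁻³⁴ / 3.240 × 10⁻¹¹ = 2.045 × 10⁻²³ kg·m/s.
v = p/m = 2.045 × 10⁻²³ / 6.645 × 10⁻²⁷ = 3.08 × 10³ m/s = 3080 m/s.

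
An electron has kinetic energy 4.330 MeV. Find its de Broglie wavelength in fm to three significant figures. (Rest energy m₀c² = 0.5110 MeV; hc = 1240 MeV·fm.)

λ = 258 fm

Total energy E = KE + m₀c² = 4.330 + 0.5110 = 4.8410 MeV.
(pc)² = E² − (m₀c²)² = (4.8410)² − (0.5110)² = 23.17 MeV², so pc = 4.814 MeV.
λ = hc/(pc) = 1240 MeV·fm / 4.814 MeV = 258 fm.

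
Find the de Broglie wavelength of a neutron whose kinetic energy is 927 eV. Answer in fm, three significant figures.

KE = 927 eV = 1.485 × 10⁻¹⁶ J.
p = √(2mKE) = √(2 × 1.675 × 10⁻²⁷ × 1.485 × 10⁻¹⁶) = 7.053 × 10⁻²² kg·m/s.
λ = h/p = 6.626 × 10⁻³⁴ / 7.053 × 10⁻²² = 9.39 × 10⁻¹³ m = 939 fm.

λ = 939 fm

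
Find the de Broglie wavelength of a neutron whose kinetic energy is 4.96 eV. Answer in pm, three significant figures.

λ = 12.8 pm

KE = 4.96 eV = 7.946 × 10⁻¹⁹ J.
p = √(2mKE) = √(2 × 1.675 × 10⁻²⁷ × 7.946 × 10⁻¹⁹) = 5.159 × 10⁻²³ kg·m/s.
λ = h/p = 6.626 × 10⁻³⁴ / 5.159 × 10⁻²³ = 1.28 × 10⁻¹¹ m = 12.8 pm.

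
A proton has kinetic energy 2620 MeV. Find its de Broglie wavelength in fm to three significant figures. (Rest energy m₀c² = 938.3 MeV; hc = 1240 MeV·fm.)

Total energy E = KE + m₀c² = 2620 + 938.3 = 3558.3 MeV.
(pc)² = E² − (m₀c²)² = (3558.3)² − (938.3)² = 1.178 × 10⁷ MeV², so pc = 3432 MeV.
λ = hc/(pc) = 1240 MeV·fm / 3432 MeV = 0.361 fm.

λ = 0.361 fm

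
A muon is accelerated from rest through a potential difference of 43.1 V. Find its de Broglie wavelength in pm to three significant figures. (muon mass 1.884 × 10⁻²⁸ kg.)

KE = eV = 1.602 × 10⁻¹⁹ × 43.10 = 6.905 × 10⁻¹⁸ J.
p = √(2mKE) = √(2 × 1.884 × 10⁻²⁸ × 6.905 × 10⁻¹⁸) = 5.101 × 10⁻²³ kg·m/s.
λ = h/p = 6.626 × 10⁻³⁴ / 5.101 × 10⁻²³ = 1.30 × 10⁻¹¹ m = 13.0 pm.

λ = 13.0 pm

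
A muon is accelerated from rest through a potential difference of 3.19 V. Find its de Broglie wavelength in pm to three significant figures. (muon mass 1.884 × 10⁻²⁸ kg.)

λ = 47.7 pm

KE = eV = 1.602 × 10⁻¹⁹ × 3.190 = 5.110 × 10⁻¹⁹ J.
p = √(2mKE) = √(2 × 1.884 × 10⁻²⁸ × 5.110 × 10⁻¹⁹) = 1.388 × 10⁻²³ kg·m/s.
λ = h/p = 6.626 × 10⁻³⁴ / 1.388 × 10⁻²³ = 4.77 × 10⁻¹¹ m = 47.7 pm.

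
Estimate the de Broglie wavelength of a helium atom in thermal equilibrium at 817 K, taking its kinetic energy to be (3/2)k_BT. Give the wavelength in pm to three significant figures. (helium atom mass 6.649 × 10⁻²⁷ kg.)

KE = (3/2)k_BT = 1.5 × 1.381 × 10⁻²³ × 817 = 1.692 × 10⁻²⁰ J.
p = √(2mKE) = √(2 × 6.649 × 10⁻²⁷ × 1.692 × 10⁻²⁰) = 1.500 × 10⁻²³ kg·m/s.
λ = h/p = 4.42 × 10⁻¹¹ m = 44.2 pm.

λ = 44.2 pm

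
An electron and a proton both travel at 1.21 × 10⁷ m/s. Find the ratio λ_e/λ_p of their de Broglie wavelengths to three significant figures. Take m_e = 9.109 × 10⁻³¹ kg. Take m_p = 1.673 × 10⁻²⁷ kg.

λ_e/λ_p = 1840

At fixed v, p = mv so λ = h/(mv) ∝ 1/m.
λ_e/λ_p = m_p/m_e = 1.673 × 10⁻²⁷/9.109 × 10⁻³¹ = 1840.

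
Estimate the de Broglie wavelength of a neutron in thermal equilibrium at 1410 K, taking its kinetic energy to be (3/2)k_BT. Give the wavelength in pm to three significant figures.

λ = 67.0 pm

KE = (3/2)k_BT = 1.5 × 1.381 × 10⁻²³ × 1410 = 2.921 × 10⁻²⁰ J.
p = √(2mKE) = √(2 × 1.675 × 10⁻²⁷ × 2.921 × 10⁻²⁰) = 9.892 × 10⁻²⁴ kg·m/s.
λ = h/p = 6.70 × 10⁻¹¹ m = 67.0 pm.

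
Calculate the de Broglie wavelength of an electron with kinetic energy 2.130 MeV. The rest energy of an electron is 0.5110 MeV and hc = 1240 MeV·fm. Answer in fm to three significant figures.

λ = 479 fm

Total energy E = KE + m₀c² = 2.130 + 0.5110 = 2.6410 MeV.
(pc)² = E² − (m₀c²)² = (2.6410)² − (0.5110)² = 6.714 MeV², so pc = 2.591 MeV.
λ = hc/(pc) = 1240 MeV·fm / 2.591 MeV = 479 fm.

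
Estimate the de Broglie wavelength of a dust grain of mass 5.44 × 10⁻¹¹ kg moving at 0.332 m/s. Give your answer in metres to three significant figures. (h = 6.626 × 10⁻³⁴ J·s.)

p = mv = 5.44 × 10⁻¹¹ × 0.332 = 1.806 × 10⁻¹¹ kg·m/s.
λ = h/p = 6.626 × 10⁻³⁴ / 1.806 × 10⁻¹¹ = 3.67 × 10⁻²³ m.

λ = 3.67 × 10⁻²³ m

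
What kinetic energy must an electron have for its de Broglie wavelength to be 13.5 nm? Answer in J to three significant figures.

p = h/λ = 6.626 × 10⁻³⁴ / 1.350 × 10⁻⁸ = 4.908 × 10⁻²⁶ kg·m/s.
KE = p²/(2m) = (4.908 × 10⁻²⁶)² / (2 × 9.109 × 10⁻³¹) = 1.322 × 10⁻²¹ J = 1.32 × 10⁻²¹ J.

KE = 1.32 × 10⁻²¹ J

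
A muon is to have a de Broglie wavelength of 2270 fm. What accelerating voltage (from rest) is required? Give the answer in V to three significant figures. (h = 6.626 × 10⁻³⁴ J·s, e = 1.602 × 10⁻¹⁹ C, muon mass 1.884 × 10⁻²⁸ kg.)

p = h/λ = 6.626 × 10⁻³⁴ / 2.270 × 10⁻¹² = 2.919 × 10⁻²² kg·m/s.
KE = p²/(2m) = 2.261 × 10⁻¹⁶ J.
V = KE/e = 2.261 × 10⁻¹⁶ / (1.602 × 10⁻¹⁹) = 1410 V.

V = 1410 V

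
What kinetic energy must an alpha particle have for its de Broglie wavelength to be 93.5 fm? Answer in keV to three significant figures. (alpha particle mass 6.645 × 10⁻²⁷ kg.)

p = h/λ = 6.626 × 10⁻³⁴ / 9.350 × 10⁻¹⁴ = 7.087 × 10⁻²¹ kg·m/s.
KE = p²/(2m) = (7.087 × 10⁻²¹)² / (2 × 6.645 × 10⁻²⁷) = 3.779 × 10⁻¹⁵ J = 23.6 keV.

KE = 23.6 keV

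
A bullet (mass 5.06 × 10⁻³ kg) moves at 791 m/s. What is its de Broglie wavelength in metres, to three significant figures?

λ = 1.66 × 10⁻³⁴ m

p = mv = 5.06 × 10⁻³ × 791 = 4.002 kg·m/s.
λ = h/p = 6.626 × 10⁻³⁴ / 4.002 = 1.66 × 10⁻³⁴ m.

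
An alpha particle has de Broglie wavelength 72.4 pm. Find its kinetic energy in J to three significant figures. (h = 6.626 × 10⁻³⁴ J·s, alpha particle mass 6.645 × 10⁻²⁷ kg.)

p = h/λ = 6.626 × 10⁻³⁴ / 7.240 × 10⁻¹¹ = 9.152 × 10⁻²⁴ kg·m/s.
KE = p²/(2m) = (9.152 × 10⁻²⁴)² / (2 × 6.645 × 10⁻²⁷) = 6.302 × 10⁻²¹ J = 6.30 × 10⁻²¹ J.

KE = 6.30 × 10⁻²¹ J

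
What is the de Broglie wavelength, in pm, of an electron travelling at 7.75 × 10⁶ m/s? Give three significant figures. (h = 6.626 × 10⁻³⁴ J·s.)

λ = 93.9 pm

p = mv = 9.109 × 10⁻³¹ × 7.75 × 10⁶ = 7.059 × 10⁻²⁴ kg·m/s.
λ = h/p = 6.626 × 10⁻³⁴ / 7.059 × 10⁻²⁴ = 9.39 × 10⁻¹¹ m = 93.9 pm.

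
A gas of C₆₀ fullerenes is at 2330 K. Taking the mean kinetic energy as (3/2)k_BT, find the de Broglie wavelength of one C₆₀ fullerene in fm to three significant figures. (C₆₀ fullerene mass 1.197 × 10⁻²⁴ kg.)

λ = 1950 fm

KE = (3/2)k_BT = 1.5 × 1.381 × 10⁻²³ × 2330 = 4.827 × 10⁻²⁰ J.
p = √(2mKE) = √(2 × 1.197 × 10⁻²⁴ × 4.827 × 10⁻²⁰) = 3.399 × 10⁻²² kg·m/s.
λ = h/p = 1.95 × 10⁻¹² m = 1950 fm.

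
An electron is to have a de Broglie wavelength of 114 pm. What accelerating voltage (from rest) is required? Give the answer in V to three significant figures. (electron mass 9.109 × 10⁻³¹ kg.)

p = h/λ = 6.626 × 10⁻³⁴ / 1.140 × 10⁻¹⁰ = 5.812 × 10⁻²⁴ kg·m/s.
KE = p²/(2m) = 1.854 × 10⁻¹⁷ J.
V = KE/e = 1.854 × 10⁻¹⁷ / (1.602 × 10⁻¹⁹) = 116 V.

V = 116 V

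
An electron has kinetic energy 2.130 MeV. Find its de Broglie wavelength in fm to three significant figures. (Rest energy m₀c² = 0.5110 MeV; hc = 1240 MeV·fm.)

λ = 479 fm

Total energy E = KE + m₀c² = 2.130 + 0.5110 = 2.6410 MeV.
(pc)² = E² − (m₀c²)² = (2.6410)² − (0.5110)² = 6.714 MeV², so pc = 2.591 MeV.
λ = hc/(pc) = 1240 MeV·fm / 2.591 MeV = 479 fm.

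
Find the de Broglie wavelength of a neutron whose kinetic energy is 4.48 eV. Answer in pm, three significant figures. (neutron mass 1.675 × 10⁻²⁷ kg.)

KE = 4.48 eV = 7.177 × 10⁻¹⁹ J.
p = √(2mKE) = √(2 × 1.675 × 10⁻²⁷ × 7.177 × 10⁻¹⁹) = 4.903 × 10⁻²³ kg·m/s.
λ = h/p = 6.626 × 10⁻³⁴ / 4.903 × 10⁻²³ = 1.35 × 10⁻¹¹ m = 13.5 pm.

λ = 13.5 pm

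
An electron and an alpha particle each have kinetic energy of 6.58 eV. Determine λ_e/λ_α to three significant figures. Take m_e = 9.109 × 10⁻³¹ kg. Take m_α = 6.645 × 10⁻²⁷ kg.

At fixed KE, p = √(2mKE) so λ = h/p ∝ 1/√m.
λ_e/λ_α = √(m_α/m_e) = √(6.645 × 10⁻²⁷/9.109 × 10⁻³¹) = √(7295) = 85.4.

λ_e/λ_α = 85.4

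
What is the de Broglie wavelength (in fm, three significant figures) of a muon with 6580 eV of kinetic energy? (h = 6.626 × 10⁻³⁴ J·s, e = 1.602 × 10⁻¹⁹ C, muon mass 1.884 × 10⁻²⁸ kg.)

λ = 1050 fm

KE = 6580 eV = 1.054 × 10⁻¹⁵ J.
p = √(2mKE) = √(2 × 1.884 × 10⁻²⁸ × 1.054 × 10⁻¹⁵) = 6.302 × 10⁻²² kg·m/s.
λ = h/p = 6.626 × 10⁻³⁴ / 6.302 × 10⁻²² = 1.05 × 10⁻¹² m = 1050 fm.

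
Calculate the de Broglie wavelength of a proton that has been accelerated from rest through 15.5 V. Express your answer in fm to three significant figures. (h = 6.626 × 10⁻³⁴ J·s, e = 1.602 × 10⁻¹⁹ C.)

KE = eV = 1.602 × 10⁻¹⁹ × 15.50 = 2.483 × 10⁻¹⁸ J.
p = √(2mKE) = √(2 × 1.673 × 10⁻²⁷ × 2.483 × 10⁻¹⁸) = 9.115 × 10⁻²³ kg·m/s.
λ = h/p = 6.626 × 10⁻³⁴ / 9.115 × 10⁻²³ = 7.27 × 10⁻¹² m = 7270 fm.

λ = 7270 fm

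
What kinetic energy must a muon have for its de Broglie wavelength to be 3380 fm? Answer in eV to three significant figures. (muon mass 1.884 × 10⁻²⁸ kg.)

p = h/λ = 6.626 × 10⁻³⁴ / 3.380 × 10⁻¹² = 1.960 × 10⁻²² kg·m/s.
KE = p²/(2m) = (1.960 × 10⁻²²)² / (2 × 1.884 × 10⁻²⁸) = 1.020 × 10⁻¹⁶ J = 637 eV.

KE = 637 eV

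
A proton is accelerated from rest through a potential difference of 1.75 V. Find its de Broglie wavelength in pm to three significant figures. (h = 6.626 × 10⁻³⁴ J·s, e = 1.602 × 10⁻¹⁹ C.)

λ = 21.6 pm

KE = eV = 1.602 × 10⁻¹⁹ × 1.750 = 2.804 × 10⁻¹⁹ J.
p = √(2mKE) = √(2 × 1.673 × 10⁻²⁷ × 2.804 × 10⁻¹⁹) = 3.063 × 10⁻²³ kg·m/s.
λ = h/p = 6.626 × 10⁻³⁴ / 3.063 × 10⁻²³ = 2.16 × 10⁻¹¹ m = 21.6 pm.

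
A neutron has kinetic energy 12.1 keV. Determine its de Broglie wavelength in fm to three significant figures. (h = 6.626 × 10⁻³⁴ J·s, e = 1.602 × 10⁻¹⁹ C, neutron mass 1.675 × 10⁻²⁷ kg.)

λ = 260 fm

KE = 12.1 keV = 1.938 × 10⁻¹⁵ J.
p = √(2mKE) = √(2 × 1.675 × 10⁻²⁷ × 1.938 × 10⁻¹⁵) = 2.548 × 10⁻²¹ kg·m/s.
λ = h/p = 6.626 × 10⁻³⁴ / 2.548 × 10⁻²¹ = 2.60 × 10⁻¹³ m = 260 fm.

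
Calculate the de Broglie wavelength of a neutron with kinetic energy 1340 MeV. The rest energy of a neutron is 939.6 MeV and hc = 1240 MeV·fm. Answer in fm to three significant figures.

λ = 0.597 fm

Total energy E = KE + m₀c² = 1340 + 939.6 = 2279.6 MeV.
(pc)² = E² − (m₀c²)² = (2279.6)² − (939.6)² = 4.314 × 10⁶ MeV², so pc = 2077 MeV.
λ = hc/(pc) = 1240 MeV·fm / 2077 MeV = 0.597 fm.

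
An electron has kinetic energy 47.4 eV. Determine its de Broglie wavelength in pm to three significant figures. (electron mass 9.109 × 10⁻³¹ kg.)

λ = 178 pm

KE = 47.4 eV = 7.593 × 10⁻¹⁸ J.
p = √(2mKE) = √(2 × 9.109 × 10⁻³¹ × 7.593 × 10⁻¹⁸) = 3.719 × 10⁻²⁴ kg·m/s.
λ = h/p = 6.626 × 10⁻³⁴ / 3.719 × 10⁻²⁴ = 1.78 × 10⁻¹⁰ m = 178 pm.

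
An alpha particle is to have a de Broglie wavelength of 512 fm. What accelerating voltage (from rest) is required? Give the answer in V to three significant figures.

V = 393 V

p = h/λ = 6.626 × 10⁻³⁴ / 5.120 × 10⁻¹³ = 1.294 × 10⁻²¹ kg·m/s.
KE = p²/(2m) = 1.260 × 10⁻¹⁶ J.
V = KE/2e = 1.260 × 10⁻¹⁶ / (2 × 1.602 × 10⁻¹⁹) = 393 V.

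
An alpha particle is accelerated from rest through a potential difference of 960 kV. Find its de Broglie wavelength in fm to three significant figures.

KE = 2eV = 2 × 1.602 × 10⁻¹⁹ × 9.600 × 10⁵ = 3.076 × 10⁻¹³ J.
p = √(2mKE) = √(2 × 6.645 × 10⁻²⁷ × 3.076 × 10⁻¹³) = 6.394 × 10⁻²⁰ kg·m/s.
λ = h/p = 6.626 × 10⁻³⁴ / 6.394 × 10⁻²⁰ = 1.04 × 10⁻¹⁴ m = 10.4 fm.

λ = 10.4 fm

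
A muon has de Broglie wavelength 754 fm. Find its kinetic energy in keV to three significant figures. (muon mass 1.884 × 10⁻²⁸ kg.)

KE = 12.8 keV

p = h/λ = 6.626 × 10⁻³⁴ / 7.540 × 10⁻¹³ = 8.788 × 10⁻²² kg·m/s.
KE = p²/(2m) = (8.788 × 10⁻²²)² / (2 × 1.884 × 10⁻²⁸) = 2.050 × 10⁻¹⁵ J = 12.8 keV.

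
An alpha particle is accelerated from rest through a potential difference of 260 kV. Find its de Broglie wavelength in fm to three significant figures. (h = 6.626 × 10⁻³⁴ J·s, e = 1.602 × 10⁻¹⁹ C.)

λ = 19.9 fm

KE = 2eV = 2 × 1.602 × 10⁻¹⁹ × 2.600 × 10⁵ = 8.330 × 10⁻¹⁴ J.
p = √(2mKE) = √(2 × 6.645 × 10⁻²⁷ × 8.330 × 10⁻¹⁴) = 3.327 × 10⁻²⁰ kg·m/s.
λ = h/p = 6.626 × 10⁻³⁴ / 3.327 × 10⁻²⁰ = 1.99 × 10⁻¹⁴ m = 19.9 fm.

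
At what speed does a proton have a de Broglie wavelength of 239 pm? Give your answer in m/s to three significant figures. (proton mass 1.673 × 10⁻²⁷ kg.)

p = h/λ = 6.626 × 10⁻³⁴ / 2.390 × 10⁻¹⁰ = 2.772 × 10⁻²⁴ kg·m/s.
v = p/m = 2.772 × 10⁻²⁴ / 1.673 × 10⁻²⁷ = 1.66 × 10³ m/s = 1660 m/s.

v = 1660 m/s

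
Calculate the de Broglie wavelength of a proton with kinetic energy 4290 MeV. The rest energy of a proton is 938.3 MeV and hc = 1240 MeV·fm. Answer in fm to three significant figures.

λ = 0.241 fm

Total energy E = KE + m₀c² = 4290 + 938.3 = 5228.3 MeV.
(pc)² = E² − (m₀c²)² = (5228.3)² − (938.3)² = 2.645 × 10⁷ MeV², so pc = 5143 MeV.
λ = hc/(pc) = 1240 MeV·fm / 5143 MeV = 0.241 fm.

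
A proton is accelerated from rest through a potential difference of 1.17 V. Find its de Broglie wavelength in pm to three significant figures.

KE = eV = 1.602 × 10⁻¹⁹ × 1.170 = 1.874 × 10⁻¹⁹ J.
p = √(2mKE) = √(2 × 1.673 × 10⁻²⁷ × 1.874 × 10⁻¹⁹) = 2.504 × 10⁻²³ kg·m/s.
λ = h/p = 6.626 × 10⁻³⁴ / 2.504 × 10⁻²³ = 2.65 × 10⁻¹¹ m = 26.5 pm.

λ = 26.5 pm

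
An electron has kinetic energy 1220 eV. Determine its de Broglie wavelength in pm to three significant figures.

λ = 35.1 pm

KE = 1220 eV = 1.954 × 10⁻¹⁶ J.
p = √(2mKE) = √(2 × 9.109 × 10⁻³¹ × 1.954 × 10⁻¹⁶) = 1.887 × 10⁻²³ kg·m/s.
λ = h/p = 6.626 × 10⁻³⁴ / 1.887 × 10⁻²³ = 3.51 × 10⁻¹¹ m = 35.1 pm.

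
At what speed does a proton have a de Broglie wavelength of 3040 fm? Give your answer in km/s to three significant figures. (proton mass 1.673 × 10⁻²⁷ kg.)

v = 130 km/s

p = h/λ = 6.626 × 10⁻³⁴ / 3.040 × 10⁻¹² = 2.180 × 10⁻²² kg·m/s.
v = p/m = 2.180 × 10⁻²² / 1.673 × 10⁻²⁷ = 1.30 × 10⁵ m/s = 130 km/s.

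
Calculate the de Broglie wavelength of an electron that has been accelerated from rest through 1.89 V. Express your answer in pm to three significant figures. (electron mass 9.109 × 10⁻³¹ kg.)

λ = 892 pm

KE = eV = 1.602 × 10⁻¹⁹ × 1.890 = 3.028 × 10⁻¹⁹ J.
p = √(2mKE) = √(2 × 9.109 × 10⁻³¹ × 3.028 × 10⁻¹⁹) = 7.427 × 10⁻²⁵ kg·m/s.
λ = h/p = 6.626 × 10⁻³⁴ / 7.427 × 10⁻²⁵ = 8.92 × 10⁻¹⁰ m = 892 pm.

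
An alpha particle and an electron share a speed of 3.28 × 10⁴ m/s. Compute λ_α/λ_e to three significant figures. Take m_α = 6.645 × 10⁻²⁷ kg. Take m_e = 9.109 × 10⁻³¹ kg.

λ_α/λ_e = 1.37 × 10⁻⁴

At fixed v, p = mv so λ = h/(mv) ∝ 1/m.
λ_α/λ_e = m_e/m_α = 9.109 × 10⁻³¹/6.645 × 10⁻²⁷ = 1.37 × 10⁻⁴.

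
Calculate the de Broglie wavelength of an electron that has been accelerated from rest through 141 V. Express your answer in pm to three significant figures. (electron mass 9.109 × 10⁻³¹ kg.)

KE = eV = 1.602 × 10⁻¹⁹ × 141.0 = 2.259 × 10⁻¹⁷ J.
p = √(2mKE) = √(2 × 9.109 × 10⁻³¹ × 2.259 × 10⁻¹⁷) = 6.415 × 10⁻²⁴ kg·m/s.
λ = h/p = 6.626 × 10⁻³⁴ / 6.415 × 10⁻²⁴ = 1.03 × 10⁻¹⁰ m = 103 pm.

λ = 103 pm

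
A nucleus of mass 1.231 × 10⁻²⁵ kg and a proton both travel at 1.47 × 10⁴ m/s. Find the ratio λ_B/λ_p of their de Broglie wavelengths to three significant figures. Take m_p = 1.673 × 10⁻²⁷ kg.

λ_B/λ_p = 0.0136

At fixed v, p = mv so λ = h/(mv) ∝ 1/m.
λ_B/λ_p = m_p/m_B = 1.673 × 10⁻²⁷/1.231 × 10⁻²⁵ = 0.0136.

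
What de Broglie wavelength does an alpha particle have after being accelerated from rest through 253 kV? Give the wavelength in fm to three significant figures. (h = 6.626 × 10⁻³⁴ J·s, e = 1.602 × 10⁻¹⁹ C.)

KE = 2eV = 2 × 1.602 × 10⁻¹⁹ × 2.530 × 10⁵ = 8.106 × 10⁻¹⁴ J.
p = √(2mKE) = √(2 × 6.645 × 10⁻²⁷ × 8.106 × 10⁻¹⁴) = 3.282 × 10⁻²⁰ kg·m/s.
λ = h/p = 6.626 × 10⁻³⁴ / 3.282 × 10⁻²⁰ = 2.02 × 10⁻¹⁴ m = 20.2 fm.

λ = 20.2 fm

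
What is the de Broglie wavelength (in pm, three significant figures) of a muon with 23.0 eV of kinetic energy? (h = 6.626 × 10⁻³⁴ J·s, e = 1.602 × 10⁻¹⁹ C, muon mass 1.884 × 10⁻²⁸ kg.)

λ = 17.8 pm

KE = 23.0 eV = 3.685 × 10⁻¹⁸ J.
p = √(2mKE) = √(2 × 1.884 × 10⁻²⁸ × 3.685 × 10⁻¹⁸) = 3.726 × 10⁻²³ kg·m/s.
λ = h/p = 6.626 × 10⁻³⁴ / 3.726 × 10⁻²³ = 1.78 × 10⁻¹¹ m = 17.8 pm.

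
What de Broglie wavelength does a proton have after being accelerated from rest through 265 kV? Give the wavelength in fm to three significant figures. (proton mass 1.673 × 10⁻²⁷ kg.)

KE = eV = 1.602 × 10⁻¹⁹ × 2.650 × 10⁵ = 4.245 × 10⁻¹⁴ J.
p = √(2mKE) = √(2 × 1.673 × 10⁻²⁷ × 4.245 × 10⁻¹⁴) = 1.192 × 10⁻²⁰ kg·m/s.
λ = h/p = 6.626 × 10⁻³⁴ / 1.192 × 10⁻²⁰ = 5.56 × 10⁻¹⁴ m = 55.6 fm.

λ = 55.6 fm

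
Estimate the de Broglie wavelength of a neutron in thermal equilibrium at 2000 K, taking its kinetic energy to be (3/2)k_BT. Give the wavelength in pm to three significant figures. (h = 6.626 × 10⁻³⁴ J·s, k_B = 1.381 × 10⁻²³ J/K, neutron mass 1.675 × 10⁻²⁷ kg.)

KE = (3/2)k_BT = 1.5 × 1.381 × 10⁻²³ × 2000 = 4.143 × 10⁻²⁰ J.
p = √(2mKE) = √(2 × 1.675 × 10⁻²⁷ × 4.143 × 10⁻²⁰) = 1.178 × 10⁻²³ kg·m/s.
λ = h/p = 5.62 × 10⁻¹¹ m = 56.2 pm.

λ = 56.2 pm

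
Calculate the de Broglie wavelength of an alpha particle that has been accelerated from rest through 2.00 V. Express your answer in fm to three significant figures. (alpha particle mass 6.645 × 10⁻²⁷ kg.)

KE = 2eV = 2 × 1.602 × 10⁻¹⁹ × 2.000 = 6.408 × 10⁻¹⁹ J.
p = √(2mKE) = √(2 × 6.645 × 10⁻²⁷ × 6.408 × 10⁻¹⁹) = 9.228 × 10⁻²³ kg·m/s.
λ = h/p = 6.626 × 10⁻³⁴ / 9.228 × 10⁻²³ = 7.18 × 10⁻¹² m = 7180 fm.

λ = 7180 fm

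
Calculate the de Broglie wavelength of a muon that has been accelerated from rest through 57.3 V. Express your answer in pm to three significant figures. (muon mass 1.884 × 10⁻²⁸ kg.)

λ = 11.3 pm

KE = eV = 1.602 × 10⁻¹⁹ × 57.30 = 9.179 × 10⁻¹⁸ J.
p = √(2mKE) = √(2 × 1.884 × 10⁻²⁸ × 9.179 × 10⁻¹⁸) = 5.881 × 10⁻²³ kg·m/s.
λ = h/p = 6.626 × 10⁻³⁴ / 5.881 × 10⁻²³ = 1.13 × 10⁻¹¹ m = 11.3 pm.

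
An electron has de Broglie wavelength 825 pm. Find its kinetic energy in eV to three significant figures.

p = h/λ = 6.626 × 10⁻³⁴ / 8.250 × 10⁻¹⁰ = 8.032 × 10⁻²⁵ kg·m/s.
KE = p²/(2m) = (8.032 × 10⁻²⁵)² / (2 × 9.109 × 10⁻³¹) = 3.541 × 10⁻¹⁹ J = 2.21 eV.

KE = 2.21 eV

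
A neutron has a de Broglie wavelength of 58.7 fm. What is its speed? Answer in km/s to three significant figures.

p = h/λ = 6.626 × 10⁻³⁴ / 5.870 × 10⁻¹⁴ = 1.129 × 10⁻²⁰ kg·m/s.
v = p/m = 1.129 × 10⁻²⁰ / 1.675 × 10⁻²⁷ = 6.74 × 10⁶ m/s = 6740 km/s.

v = 6740 km/s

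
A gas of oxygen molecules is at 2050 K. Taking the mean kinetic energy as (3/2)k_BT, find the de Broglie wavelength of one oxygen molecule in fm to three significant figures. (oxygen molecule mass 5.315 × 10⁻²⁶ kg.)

KE = (3/2)k_BT = 1.5 × 1.381 × 10⁻²³ × 2050 = 4.247 × 10⁻²⁰ J.
p = √(2mKE) = √(2 × 5.315 × 10⁻²⁶ × 4.247 × 10⁻²⁰) = 6.719 × 10⁻²³ kg·m/s.
λ = h/p = 9.86 × 10⁻¹² m = 9860 fm.

λ = 9860 fm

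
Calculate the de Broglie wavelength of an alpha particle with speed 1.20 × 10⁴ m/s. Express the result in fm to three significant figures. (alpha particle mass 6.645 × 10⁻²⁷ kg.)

λ = 8310 fm

p = mv = 6.645 × 10⁻²⁷ × 1.20 × 10⁴ = 7.974 × 10⁻²³ kg·m/s.
λ = h/p = 6.626 × 10⁻³⁴ / 7.974 × 10⁻²³ = 8.31 × 10⁻¹² m = 8310 fm.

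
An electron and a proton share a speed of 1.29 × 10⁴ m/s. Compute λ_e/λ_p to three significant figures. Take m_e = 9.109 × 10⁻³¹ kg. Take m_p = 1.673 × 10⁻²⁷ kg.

At fixed v, p = mv so λ = h/(mv) ∝ 1/m.
λ_e/λ_p = m_p/m_e = 1.673 × 10⁻²⁷/9.109 × 10⁻³¹ = 1840.

λ_e/λ_p = 1840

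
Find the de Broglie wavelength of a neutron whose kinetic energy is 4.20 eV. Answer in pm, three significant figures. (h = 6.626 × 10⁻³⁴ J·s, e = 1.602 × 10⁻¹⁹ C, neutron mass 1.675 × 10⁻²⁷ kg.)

λ = 14.0 pm

KE = 4.20 eV = 6.728 × 10⁻¹⁹ J.
p = √(2mKE) = √(2 × 1.675 × 10⁻²⁷ × 6.728 × 10⁻¹⁹) = 4.748 × 10⁻²³ kg·m/s.
λ = h/p = 6.626 × 10⁻³⁴ / 4.748 × 10⁻²³ = 1.40 × 10⁻¹¹ m = 14.0 pm.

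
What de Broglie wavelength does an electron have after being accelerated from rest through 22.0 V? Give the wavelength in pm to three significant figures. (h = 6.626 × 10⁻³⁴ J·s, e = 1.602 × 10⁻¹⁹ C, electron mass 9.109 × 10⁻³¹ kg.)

KE = eV = 1.602 × 10⁻¹⁹ × 22.00 = 3.524 × 10⁻¹⁸ J.
p = √(2mKE) = √(2 × 9.109 × 10⁻³¹ × 3.524 × 10⁻¹⁸) = 2.534 × 10⁻²⁴ kg·m/s.
λ = h/p = 6.626 × 10⁻³⁴ / 2.534 × 10⁻²⁴ = 2.61 × 10⁻¹⁰ m = 261 pm.

λ = 261 pm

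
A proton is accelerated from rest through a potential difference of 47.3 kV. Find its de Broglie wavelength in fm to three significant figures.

KE = eV = 1.602 × 10⁻¹⁹ × 4.730 × 10⁴ = 7.577 × 10⁻¹⁵ J.
p = √(2mKE) = √(2 × 1.673 × 10⁻²⁷ × 7.577 × 10⁻¹⁵) = 5.035 × 10⁻²¹ kg·m/s.
λ = h/p = 6.626 × 10⁻³⁴ / 5.035 × 10⁻²¹ = 1.32 × 10⁻¹³ m = 132 fm.

λ = 132 fm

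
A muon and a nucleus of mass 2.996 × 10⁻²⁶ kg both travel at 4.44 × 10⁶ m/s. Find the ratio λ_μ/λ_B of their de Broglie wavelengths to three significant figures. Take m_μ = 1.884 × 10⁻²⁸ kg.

λ_μ/λ_B = 159

At fixed v, p = mv so λ = h/(mv) ∝ 1/m.
λ_μ/λ_B = m_B/m_μ = 2.996 × 10⁻²⁶/1.884 × 10⁻²⁸ = 159.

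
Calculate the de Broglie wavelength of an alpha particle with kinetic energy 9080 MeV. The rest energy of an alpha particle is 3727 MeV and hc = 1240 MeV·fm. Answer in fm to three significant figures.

Total energy E = KE + m₀c² = 9080 + 3727 = 12807 MeV.
(pc)² = E² − (m₀c²)² = (12807)² − (3727)² = 1.501 × 10⁸ MeV², so pc = 1.225 × 10⁴ MeV.
λ = hc/(pc) = 1240 MeV·fm / 1.225 × 10⁴ MeV = 0.101 fm.

λ = 0.101 fm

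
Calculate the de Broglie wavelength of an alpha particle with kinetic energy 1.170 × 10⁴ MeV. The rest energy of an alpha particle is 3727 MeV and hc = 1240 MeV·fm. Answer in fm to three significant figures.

Total energy E = KE + m₀c² = 1.170 × 10⁴ + 3727 = 15427 MeV.
(pc)² = E² − (m₀c²)² = (15427)² − (3727)² = 2.241 × 10⁸ MeV², so pc = 1.497 × 10⁴ MeV.
λ = hc/(pc) = 1240 MeV·fm / 1.497 × 10⁴ MeV = 0.0828 fm.

λ = 0.0828 fm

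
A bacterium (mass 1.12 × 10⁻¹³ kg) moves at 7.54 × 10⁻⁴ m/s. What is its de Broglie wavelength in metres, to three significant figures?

λ = 7.85 × 10⁻¹⁸ m

p = mv = 1.12 × 10⁻¹³ × 7.54 × 10⁻⁴ = 8.445 × 10⁻¹⁷ kg·m/s.
λ = h/p = 6.626 × 10⁻³⁴ / 8.445 × 10⁻¹⁷ = 7.85 × 10⁻¹⁸ m.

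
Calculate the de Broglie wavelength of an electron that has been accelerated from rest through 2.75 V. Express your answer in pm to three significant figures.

KE = eV = 1.602 × 10⁻¹⁹ × 2.750 = 4.406 × 10⁻¹⁹ J.
p = √(2mKE) = √(2 × 9.109 × 10⁻³¹ × 4.406 × 10⁻¹⁹) = 8.959 × 10⁻²⁵ kg·m/s.
λ = h/p = 6.626 × 10⁻³⁴ / 8.959 × 10⁻²⁵ = 7.40 × 10⁻¹⁰ m = 740 pm.

λ = 740 pm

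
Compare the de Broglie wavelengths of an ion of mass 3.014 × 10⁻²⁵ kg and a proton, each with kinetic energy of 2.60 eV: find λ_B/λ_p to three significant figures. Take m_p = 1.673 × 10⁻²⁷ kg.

At fixed KE, p = √(2mKE) so λ = h/p ∝ 1/√m.
λ_B/λ_p = √(m_p/m_B) = √(1.673 × 10⁻²⁷/3.014 × 10⁻²⁵) = √(5.551 × 10⁻³) = 0.0745.

λ_B/λ_p = 0.0745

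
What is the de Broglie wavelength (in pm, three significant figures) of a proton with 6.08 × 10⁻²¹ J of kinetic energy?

p = √(2mKE) = √(2 × 1.673 × 10⁻²⁷ × 6.080 × 10⁻²¹) = 4.510 × 10⁻²⁴ kg·m/s.
λ = h/p = 6.626 × 10⁻³⁴ / 4.510 × 10⁻²⁴ = 1.47 × 10⁻¹⁰ m = 147 pm.

λ = 147 pm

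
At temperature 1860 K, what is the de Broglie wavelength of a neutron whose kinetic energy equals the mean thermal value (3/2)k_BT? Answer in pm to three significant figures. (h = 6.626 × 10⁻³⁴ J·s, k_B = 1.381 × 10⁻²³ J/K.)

KE = (3/2)k_BT = 1.5 × 1.381 × 10⁻²³ × 1860 = 3.853 × 10⁻²⁰ J.
p = √(2mKE) = √(2 × 1.675 × 10⁻²⁷ × 3.853 × 10⁻²⁰) = 1.136 × 10⁻²³ kg·m/s.
λ = h/p = 5.83 × 10⁻¹¹ m = 58.3 pm.

λ = 58.3 pm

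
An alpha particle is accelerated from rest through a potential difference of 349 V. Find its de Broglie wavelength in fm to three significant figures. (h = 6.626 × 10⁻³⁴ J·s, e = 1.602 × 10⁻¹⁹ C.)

λ = 544 fm

KE = 2eV = 2 × 1.602 × 10⁻¹⁹ × 349.0 = 1.118 × 10⁻¹⁶ J.
p = √(2mKE) = √(2 × 6.645 × 10⁻²⁷ × 1.118 × 10⁻¹⁶) = 1.219 × 10⁻²¹ kg·m/s.
λ = h/p = 6.626 × 10⁻³⁴ / 1.219 × 10⁻²¹ = 5.44 × 10⁻¹³ m = 544 fm.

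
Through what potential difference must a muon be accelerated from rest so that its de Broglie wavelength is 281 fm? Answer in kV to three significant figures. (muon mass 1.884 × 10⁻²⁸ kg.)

p = h/λ = 6.626 × 10⁻³⁴ / 2.810 × 10⁻¹³ = 2.358 × 10⁻²¹ kg·m/s.
KE = p²/(2m) = 1.476 × 10⁻¹⁴ J.
V = KE/e = 1.476 × 10⁻¹⁴ / (1.602 × 10⁻¹⁹) = 92.1 kV.

V = 92.1 kV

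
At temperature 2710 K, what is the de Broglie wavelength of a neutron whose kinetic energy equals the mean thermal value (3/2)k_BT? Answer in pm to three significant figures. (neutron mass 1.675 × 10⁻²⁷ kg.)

λ = 48.3 pm

KE = (3/2)k_BT = 1.5 × 1.381 × 10⁻²³ × 2710 = 5.614 × 10⁻²⁰ J.
p = √(2mKE) = √(2 × 1.675 × 10⁻²⁷ × 5.614 × 10⁻²⁰) = 1.371 × 10⁻²³ kg·m/s.
λ = h/p = 4.83 × 10⁻¹¹ m = 48.3 pm.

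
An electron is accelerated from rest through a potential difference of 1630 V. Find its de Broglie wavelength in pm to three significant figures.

λ = 30.4 pm

KE = eV = 1.602 × 10⁻¹⁹ × 1630 = 2.611 × 10⁻¹⁶ J.
p = √(2mKE) = √(2 × 9.109 × 10⁻³¹ × 2.611 × 10⁻¹⁶) = 2.181 × 10⁻²³ kg·m/s.
λ = h/p = 6.626 × 10⁻³⁴ / 2.181 × 10⁻²³ = 3.04 × 10⁻¹¹ m = 30.4 pm.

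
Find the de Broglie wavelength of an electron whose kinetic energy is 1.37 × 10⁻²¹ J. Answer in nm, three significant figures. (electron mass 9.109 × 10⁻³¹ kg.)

p = √(2mKE) = √(2 × 9.109 × 10⁻³¹ × 1.370 × 10⁻²¹) = 4.996 × 10⁻²⁶ kg·m/s.
λ = h/p = 6.626 × 10⁻³⁴ / 4.996 × 10⁻²⁶ = 1.33 × 10⁻⁸ m = 13.3 nm.

λ = 13.3 nm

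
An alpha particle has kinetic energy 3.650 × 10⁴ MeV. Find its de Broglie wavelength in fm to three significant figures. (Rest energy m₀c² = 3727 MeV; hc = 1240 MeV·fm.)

Total energy E = KE + m₀c² = 3.650 × 10⁴ + 3727 = 40227 MeV.
(pc)² = E² − (m₀c²)² = (40227)² − (3727)² = 1.604 × 10⁹ MeV², so pc = 4.005 × 10⁴ MeV.
λ = hc/(pc) = 1240 MeV·fm / 4.005 × 10⁴ MeV = 0.0310 fm.

λ = 0.0310 fm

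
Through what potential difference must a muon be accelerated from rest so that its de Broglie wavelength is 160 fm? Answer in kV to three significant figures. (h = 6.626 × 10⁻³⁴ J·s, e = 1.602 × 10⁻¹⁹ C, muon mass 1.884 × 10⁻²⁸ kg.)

V = 284 kV

p = h/λ = 6.626 × 10⁻³⁴ / 1.600 × 10⁻¹³ = 4.141 × 10⁻²¹ kg·m/s.
KE = p²/(2m) = 4.551 × 10⁻¹⁴ J.
V = KE/e = 4.551 × 10⁻¹⁴ / (1.602 × 10⁻¹⁹) = 284 kV.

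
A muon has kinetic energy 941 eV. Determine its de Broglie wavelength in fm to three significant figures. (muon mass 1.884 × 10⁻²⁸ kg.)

KE = 941 eV = 1.507 × 10⁻¹⁶ J.
p = √(2mKE) = √(2 × 1.884 × 10⁻²⁸ × 1.507 × 10⁻¹⁶) = 2.383 × 10⁻²² kg·m/s.
λ = h/p = 6.626 × 10⁻³⁴ / 2.383 × 10⁻²² = 2.78 × 10⁻¹² m = 2780 fm.

λ = 2780 fm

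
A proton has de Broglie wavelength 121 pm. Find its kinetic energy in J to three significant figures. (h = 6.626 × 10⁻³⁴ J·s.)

KE = 8.96 × 10⁻²¹ J

p = h/λ = 6.626 × 10⁻³⁴ / 1.210 × 10⁻¹⁰ = 5.476 × 10⁻²⁴ kg·m/s.
KE = p²/(2m) = (5.476 × 10⁻²⁴)² / (2 × 1.673 × 10⁻²⁷) = 8.962 × 10⁻²¹ J = 8.96 × 10⁻²¹ J.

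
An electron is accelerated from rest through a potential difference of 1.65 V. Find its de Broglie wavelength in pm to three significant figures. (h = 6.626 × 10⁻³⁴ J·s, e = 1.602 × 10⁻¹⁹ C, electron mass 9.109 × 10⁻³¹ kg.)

λ = 955 pm

KE = eV = 1.602 × 10⁻¹⁹ × 1.650 = 2.643 × 10⁻¹⁹ J.
p = √(2mKE) = √(2 × 9.109 × 10⁻³¹ × 2.643 × 10⁻¹⁹) = 6.939 × 10⁻²⁵ kg·m/s.
λ = h/p = 6.626 × 10⁻³⁴ / 6.939 × 10⁻²⁵ = 9.55 × 10⁻¹⁰ m = 955 pm.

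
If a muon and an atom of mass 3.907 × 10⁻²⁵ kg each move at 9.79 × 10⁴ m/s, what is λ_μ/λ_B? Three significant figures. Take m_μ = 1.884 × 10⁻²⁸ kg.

At fixed v, p = mv so λ = h/(mv) ∝ 1/m.
λ_μ/λ_B = m_B/m_μ = 3.907 × 10⁻²⁵/1.884 × 10⁻²⁸ = 2070.

λ_μ/λ_B = 2070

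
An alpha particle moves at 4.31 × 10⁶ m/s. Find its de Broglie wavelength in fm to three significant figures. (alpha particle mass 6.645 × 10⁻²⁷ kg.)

λ = 23.1 fm

p = mv = 6.645 × 10⁻²⁷ × 4.31 × 10⁶ = 2.864 × 10⁻²⁰ kg·m/s.
λ = h/p = 6.626 × 10⁻³⁴ / 2.864 × 10⁻²⁰ = 2.31 × 10⁻¹⁴ m = 23.1 fm.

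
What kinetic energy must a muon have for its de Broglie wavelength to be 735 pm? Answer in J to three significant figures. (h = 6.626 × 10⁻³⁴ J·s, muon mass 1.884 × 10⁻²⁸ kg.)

p = h/λ = 6.626 × 10⁻³⁴ / 7.350 × 10⁻¹⁰ = 9.015 × 10⁻²⁵ kg·m/s.
KE = p²/(2m) = (9.015 × 10⁻²⁵)² / (2 × 1.884 × 10⁻²⁸) = 2.157 × 10⁻²¹ J = 2.16 × 10⁻²¹ J.

KE = 2.16 × 10⁻²¹ J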